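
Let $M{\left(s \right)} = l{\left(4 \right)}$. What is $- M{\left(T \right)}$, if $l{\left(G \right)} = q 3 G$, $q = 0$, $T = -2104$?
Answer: $0$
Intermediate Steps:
$l{\left(G \right)} = 0$ ($l{\left(G \right)} = 0 \cdot 3 G = 0 G = 0$)
$M{\left(s \right)} = 0$
$- M{\left(T \right)} = \left(-1\right) 0 = 0$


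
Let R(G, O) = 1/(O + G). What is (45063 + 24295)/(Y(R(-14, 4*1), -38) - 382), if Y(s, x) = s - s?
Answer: -34679/191 ≈ -181.57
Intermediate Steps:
R(G, O) = 1/(G + O)
Y(s, x) = 0
(45063 + 24295)/(Y(R(-14, 4*1), -38) - 382) = (45063 + 24295)/(0 - 382) = 69358/(-382) = 69358*(-1/382) = -34679/191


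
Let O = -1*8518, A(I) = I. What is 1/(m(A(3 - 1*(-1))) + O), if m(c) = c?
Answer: -1/8514 ≈ -0.00011745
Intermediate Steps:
O = -8518
1/(m(A(3 - 1*(-1))) + O) = 1/((3 - 1*(-1)) - 8518) = 1/((3 + 1) - 8518) = 1/(4 - 8518) = 1/(-8514) = -1/8514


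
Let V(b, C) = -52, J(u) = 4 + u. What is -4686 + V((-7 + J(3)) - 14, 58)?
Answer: -4738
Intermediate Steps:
-4686 + V((-7 + J(3)) - 14, 58) = -4686 - 52 = -4738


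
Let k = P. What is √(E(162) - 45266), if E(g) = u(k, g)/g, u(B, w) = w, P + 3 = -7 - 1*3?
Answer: I*√45265 ≈ 212.76*I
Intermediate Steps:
P = -13 (P = -3 + (-7 - 1*3) = -3 + (-7 - 3) = -3 - 10 = -13)
k = -13
E(g) = 1 (E(g) = g/g = 1)
√(E(162) - 45266) = √(1 - 45266) = √(-45265) = I*√45265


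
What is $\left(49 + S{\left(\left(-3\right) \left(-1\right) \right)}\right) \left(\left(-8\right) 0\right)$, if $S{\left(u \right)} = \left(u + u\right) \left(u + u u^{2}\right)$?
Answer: $0$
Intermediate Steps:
$S{\left(u \right)} = 2 u \left(u + u^{3}\right)$
$\left(49 + S{\left(\left(-3\right) \left(-1\right) \right)}\right) \left(\left(-8\right) 0\right) = \left(49 + 2 \left(\left(-3\right) \left(-1\right)\right)^{2} \left(1 + \left(\left(-3\right) \left(-1\right)\right)^{2}\right)\right) \left(\left(-8\right) 0\right) = \left(49 + 2 \cdot 3^{2} \left(1 + 3^{2}\right)\right) 0 = \left(49 + 2 \cdot 9 \left(1 + 9\right)\right) 0 = \left(49 + 2 \cdot 9 \cdot 10\right) 0 = \left(49 + 180\right) 0 = 229 \cdot 0 = 0$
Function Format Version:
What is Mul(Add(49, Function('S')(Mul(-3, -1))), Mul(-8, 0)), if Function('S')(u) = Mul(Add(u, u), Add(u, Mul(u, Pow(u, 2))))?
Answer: 0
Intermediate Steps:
Function('S')(u) = Mul(2, u, Add(u, Pow(u, 3))) (Function('S')(u) = Mul(Mul(2, u), Add(u, Pow(u, 3))) = Mul(2, u, Add(u, Pow(u, 3))))
Mul(Add(49, Function('S')(Mul(-3, -1))), Mul(-8, 0)) = Mul(Add(49, Mul(2, Pow(Mul(-3, -1), 2), Add(1, Pow(Mul(-3, -1), 2)))), Mul(-8, 0)) = Mul(Add(49, Mul(2, Pow(3, 2), Add(1, Pow(3, 2)))), 0) = Mul(Add(49, Mul(2, 9, Add(1, 9))), 0) = Mul(Add(49, Mul(2, 9, 10)), 0) = Mul(Add(49, 180), 0) = Mul(229, 0) = 0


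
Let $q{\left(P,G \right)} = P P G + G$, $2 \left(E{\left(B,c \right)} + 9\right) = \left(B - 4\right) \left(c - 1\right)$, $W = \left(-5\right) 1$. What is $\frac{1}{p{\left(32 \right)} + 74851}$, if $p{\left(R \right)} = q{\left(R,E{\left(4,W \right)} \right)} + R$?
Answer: $\frac{1}{65658} \approx 1.523 \cdot 10^{-5}$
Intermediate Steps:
$W = -5$
$E{\left(B,c \right)} = -9 + \frac{\left(-1 + c\right) \left(-4 + B\right)}{2}$ ($E{\left(B,c \right)} = -9 + \frac{\left(B - 4\right) \left(c - 1\right)}{2} = -9 + \frac{\left(-4 + B\right) \left(-1 + c\right)}{2} = -9 + \frac{\left(-1 + c\right) \left(-4 + B\right)}{2}$)
$q{\left(P,G \right)} = G + G P^{2}$ ($q{\left(P,G \right)} = P^{2} G + G = G P^{2} + G = G + G P^{2}$)
$p{\left(R \right)} = -9 + R - 9 R^{2}$ ($p{\left(R \right)} = \left(-7 - -10 - 2 + \frac{1}{2} \cdot 4 \left(-5\right)\right) \left(1 + R^{2}\right) + R = \left(-7 + 10 - 2 - 10\right) \left(1 + R^{2}\right) + R = - 9 \left(1 + R^{2}\right) + R = \left(-9 - 9 R^{2}\right) + R = -9 + R - 9 R^{2}$)
$\frac{1}{p{\left(32 \right)} + 74851} = \frac{1}{\left(-9 + 32 - 9 \cdot 32^{2}\right) + 74851} = \frac{1}{\left(-9 + 32 - 9216\right) + 74851} = \frac{1}{-9193 + 74851} = \frac{1}{65658}$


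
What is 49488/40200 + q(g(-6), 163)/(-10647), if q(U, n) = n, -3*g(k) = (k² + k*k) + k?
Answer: 21681089/17833725 ≈ 1.2157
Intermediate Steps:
g(k) = -2*k²/3 - k/3 (g(k) = -((k² + k*k) + k)/3 = -((k² + k²) + k)/3 = -(2*k² + k)/3 = -(k + 2*k²)/3 = -2*k²/3 - k/3)
49488/40200 + q(g(-6), 163)/(-10647) = 49488/40200 + 163/(-10647) = 49488*(1/40200) + 163*(-1/10647) = 2062/1675 - 163/10647 = 21681089/17833725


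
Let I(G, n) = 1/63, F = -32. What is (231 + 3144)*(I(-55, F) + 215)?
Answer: 5079750/7 ≈ 7.2568e+5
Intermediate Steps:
I(G, n) = 1/63
(231 + 3144)*(I(-55, F) + 215) = (231 + 3144)*(1/63 + 215) = 3375*(13546/63) = 5079750/7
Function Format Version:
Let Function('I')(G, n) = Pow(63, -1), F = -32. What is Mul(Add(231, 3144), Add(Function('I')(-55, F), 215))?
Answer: Rational(5079750, 7) ≈ 7.2568e+5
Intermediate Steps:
Function('I')(G, n) = Rational(1, 63)
Mul(Add(231, 3144), Add(Function('I')(-55, F), 215)) = Mul(Add(231, 3144), Add(Rational(1, 63), 215)) = Mul(3375, Rational(13546, 63)) = Rational(5079750, 7)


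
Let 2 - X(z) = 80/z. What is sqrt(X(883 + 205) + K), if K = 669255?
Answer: sqrt(773661007)/34 ≈ 818.08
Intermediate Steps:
X(z) = 2 - 80/z
sqrt(X(883 + 205) + K) = sqrt((2 - 80/(883 + 205)) + 669255) = sqrt((2 - 80/1088) + 669255) = sqrt((2 - 80*1/1088) + 669255) = sqrt((2 - 5/68) + 669255) = sqrt(131/68 + 669255) = sqrt(45509471/68) = sqrt(773661007)/34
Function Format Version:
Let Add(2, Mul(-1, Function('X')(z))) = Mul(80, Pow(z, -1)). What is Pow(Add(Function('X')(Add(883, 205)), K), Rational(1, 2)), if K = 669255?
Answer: Mul(Rational(1, 34), Pow(773661007, Rational(1, 2))) ≈ 818.08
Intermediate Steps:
Function('X')(z) = Add(2, Mul(-80, Pow(z, -1))) (Function('X')(z) = Add(2, Mul(-1, Mul(80, Pow(z, -1)))) = Add(2, Mul(-80, Pow(z, -1))))
Pow(Add(Function('X')(Add(883, 205)), K), Rational(1, 2)) = Pow(Add(Add(2, Mul(-80, Pow(Add(883, 205), -1))), 669255), Rational(1, 2)) = Pow(Add(Add(2, Mul(-80, Pow(1088, -1))), 669255), Rational(1, 2)) = Pow(Add(Add(2, Mul(-80, Rational(1, 1088))), 669255), Rational(1, 2)) = Pow(Add(Add(2, Rational(-5, 68)), 669255), Rational(1, 2)) = Pow(Add(Rational(131, 68), 669255), Rational(1, 2)) = Pow(Rational(45509471, 68), Rational(1, 2)) = Mul(Rational(1, 34), Pow(773661007, Rational(1, 2)))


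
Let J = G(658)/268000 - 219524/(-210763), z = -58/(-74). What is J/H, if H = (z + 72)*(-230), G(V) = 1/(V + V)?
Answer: -409238398106033/6577353814414880000 ≈ -6.2219e-5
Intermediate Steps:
z = 29/37 (z = -58*(-1/74) = 29/37 ≈ 0.78378)
G(V) = 1/(2*V)
J = 11060497246109/10619082992000 (J = ((½)/658)/268000 - 219524/(-210763) = ((½)*(1/658))*(1/268000) - 219524*(-1/210763) = (1/1316)*(1/268000) + 219524/210763 = 1/352688000 + 219524/210763 = 11060497246109/10619082992000 ≈ 1.0416)
H = -619390/37 (H = (29/37 + 72)*(-230) = (2693/37)*(-230) = -619390/37 ≈ -16740.)
J/H = 11060497246109/(10619082992000*(-619390/37)) = (11060497246109/10619082992000)*(-37/619390) = -409238398106033/6577353814414880000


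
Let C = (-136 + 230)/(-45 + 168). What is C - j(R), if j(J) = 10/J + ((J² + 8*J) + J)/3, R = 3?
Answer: -1792/123 ≈ -14.569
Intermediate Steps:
C = 94/123 ≈ 0.76423
j(J) = 3*J + 10/J + J²/3 (j(J) = 10/J + (J² + 9*J)*(⅓) = 10/J + (3*J + J²/3) = 3*J + 10/J + J²/3)
C - j(R) = 94/123 - (30 + 3²*(9 + 3))/(3*3) = 94/123 - (30 + 9*12)/(3*3) = 94/123 - (30 + 108)/(3*3) = 94/123 - 138/(3*3) = 94/123 - 1*46/3 = 94/123 - 46/3 = -1792/123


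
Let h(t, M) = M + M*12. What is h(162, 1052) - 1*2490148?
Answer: -2476472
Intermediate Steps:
h(t, M) = 13*M (h(t, M) = M + 12*M = 13*M)
h(162, 1052) - 1*2490148 = 13*1052 - 1*2490148 = 13676 - 2490148 = -2476472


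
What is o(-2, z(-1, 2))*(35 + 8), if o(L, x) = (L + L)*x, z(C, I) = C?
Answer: 172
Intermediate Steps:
o(L, x) = 2*L*x (o(L, x) = (2*L)*x = 2*L*x)
o(-2, z(-1, 2))*(35 + 8) = (2*(-2)*(-1))*(35 + 8) = 4*43 = 172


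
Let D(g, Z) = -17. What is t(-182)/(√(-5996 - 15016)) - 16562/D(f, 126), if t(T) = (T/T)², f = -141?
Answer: 16562/17 - I*√5253/10506 ≈ 974.24 - 0.0068987*I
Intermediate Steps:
t(T) = 1 (t(T) = 1² = 1)
t(-182)/(√(-5996 - 15016)) - 16562/D(f, 126) = 1/√(-5996 - 15016) - 16562/(-17) = 1/√(-21012) - 16562*(-1/17) = 1/(2*I*√5253) + 16562/17 = 1*(-I*√5253/10506) + 16562/17 = -I*√5253/10506 + 16562/17 = 16562/17 - I*√5253/10506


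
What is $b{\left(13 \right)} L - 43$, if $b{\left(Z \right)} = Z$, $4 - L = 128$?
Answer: $-1655$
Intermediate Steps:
$L = -124$ ($L = 4 - 128 = -124$)
$b{\left(13 \right)} L - 43 = 13 \left(-124\right) - 43 = -1612 - 43 = -1655$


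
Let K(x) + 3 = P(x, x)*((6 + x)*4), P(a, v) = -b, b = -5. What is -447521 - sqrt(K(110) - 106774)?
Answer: -447521 - I*sqrt(104457) ≈ -4.4752e+5 - 323.2*I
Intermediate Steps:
P(a, v) = 5 (P(a, v) = -1*(-5) = 5)
K(x) = 117 + 20*x (K(x) = -3 + 5*((6 + x)*4) = -3 + 5*(24 + 4*x) = -3 + (120 + 20*x) = 117 + 20*x)
-447521 - sqrt(K(110) - 106774) = -447521 - sqrt((117 + 20*110) - 106774) = -447521 - sqrt((117 + 2200) - 106774) = -447521 - sqrt(2317 - 106774) = -447521 - sqrt(-104457) = -447521 - I*sqrt(104457)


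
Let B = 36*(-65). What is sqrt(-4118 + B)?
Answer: I*sqrt(6458) ≈ 80.362*I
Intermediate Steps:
B = -2340
sqrt(-4118 + B) = sqrt(-4118 - 2340) = sqrt(-6458) = I*sqrt(6458)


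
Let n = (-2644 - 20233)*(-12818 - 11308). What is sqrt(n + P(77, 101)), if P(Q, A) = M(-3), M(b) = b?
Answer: 3*sqrt(61325611) ≈ 23493.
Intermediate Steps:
P(Q, A) = -3
n = 551930502 (n = -22877*(-24126) = 551930502)
sqrt(n + P(77, 101)) = sqrt(551930502 - 3) = sqrt(551930499) = 3*sqrt(61325611)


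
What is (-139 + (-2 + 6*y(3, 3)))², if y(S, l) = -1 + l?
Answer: 16641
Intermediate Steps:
(-139 + (-2 + 6*y(3, 3)))² = (-139 + (-2 + 6*(-1 + 3)))² = (-139 + (-2 + 6*2))² = (-139 + (-2 + 12))² = (-139 + 10)² = (-129)² = 16641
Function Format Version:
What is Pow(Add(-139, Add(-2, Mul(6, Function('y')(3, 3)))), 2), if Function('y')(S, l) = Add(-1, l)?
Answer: 16641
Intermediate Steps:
Pow(Add(-139, Add(-2, Mul(6, Function('y')(3, 3)))), 2) = Pow(Add(-139, Add(-2, Mul(6, Add(-1, 3)))), 2) = Pow(Add(-139, Add(-2, Mul(6, 2))), 2) = Pow(Add(-139, Add(-2, 12)), 2) = Pow(Add(-139, 10), 2) = Pow(-129, 2) = 16641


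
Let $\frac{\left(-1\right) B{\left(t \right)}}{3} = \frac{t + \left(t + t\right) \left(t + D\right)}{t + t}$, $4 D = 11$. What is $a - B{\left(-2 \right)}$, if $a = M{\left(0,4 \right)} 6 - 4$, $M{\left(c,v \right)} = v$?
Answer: $\frac{95}{4} \approx 23.75$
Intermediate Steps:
$D = \frac{11}{4}$ ($D = \frac{1}{4} \cdot 11 = \frac{11}{4} \approx 2.75$)
$a = 20$ ($a = 4 \cdot 6 - 4 = 24 - 4 = 20$)
$B{\left(t \right)} = - \frac{3 \left(t + 2 t \left(\frac{11}{4} + t\right)\right)}{2 t}$ ($B{\left(t \right)} = - 3 \frac{t + \left(t + t\right) \left(t + \frac{11}{4}\right)}{t + t} = - 3 \frac{t + 2 t \left(\frac{11}{4} + t\right)}{2 t} = - \frac{3 \left(t + 2 t \left(\frac{11}{4} + t\right)\right)}{2 t}$)
$a - B{\left(-2 \right)} = 20 - \left(- \frac{39}{4} - -6\right) = 20 - \left(- \frac{39}{4} + 6\right) = 20 - - \frac{15}{4} = 20 + \frac{15}{4} = \frac{95}{4}$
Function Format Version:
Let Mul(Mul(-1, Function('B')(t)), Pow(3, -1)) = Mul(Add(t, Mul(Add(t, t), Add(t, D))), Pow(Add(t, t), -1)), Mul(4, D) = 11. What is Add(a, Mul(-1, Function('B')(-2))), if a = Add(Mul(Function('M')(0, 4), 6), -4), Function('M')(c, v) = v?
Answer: Rational(95, 4) ≈ 23.750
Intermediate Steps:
D = Rational(11, 4) (D = Mul(Rational(1, 4), 11) = Rational(11, 4) ≈ 2.7500)
a = 20 (a = Add(Mul(4, 6), -4) = Add(24, -4) = 20)
Function('B')(t) = Mul(Rational(-3, 2), Pow(t, -1), Add(t, Mul(2, t, Add(Rational(11, 4), t)))) (Function('B')(t) = Mul(-3, Mul(Add(t, Mul(Add(t, t), Add(t, Rational(11, 4)))), Pow(Add(t, t), -1))) = Mul(-3, Mul(Add(t, Mul(Mul(2, t), Add(Rational(11, 4), t))), Pow(Mul(2, t), -1))) = Mul(-3, Mul(Add(t, Mul(2, t, Add(Rational(11, 4), t))), Mul(Rational(1, 2), Pow(t, -1)))) = Mul(-3, Mul(Rational(1, 2), Pow(t, -1), Add(t, Mul(2, t, Add(Rational(11, 4), t))))) = Mul(Rational(-3, 2), Pow(t, -1), Add(t, Mul(2, t, Add(Rational(11, 4), t)))))
Add(a, Mul(-1, Function('B')(-2))) = Add(20, Mul(-1, Add(Rational(-39, 4), Mul(-3, -2)))) = Add(20, Mul(-1, Add(Rational(-39, 4), 6))) = Add(20, Mul(-1, Rational(-15, 4))) = Add(20, Rational(15, 4)) = Rational(95, 4)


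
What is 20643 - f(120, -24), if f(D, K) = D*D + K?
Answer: 6267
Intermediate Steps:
f(D, K) = K + D² (f(D, K) = D² + K = K + D²)
20643 - f(120, -24) = 20643 - (-24 + 120²) = 20643 - (-24 + 14400) = 20643 - 1*14376 = 20643 - 14376 = 6267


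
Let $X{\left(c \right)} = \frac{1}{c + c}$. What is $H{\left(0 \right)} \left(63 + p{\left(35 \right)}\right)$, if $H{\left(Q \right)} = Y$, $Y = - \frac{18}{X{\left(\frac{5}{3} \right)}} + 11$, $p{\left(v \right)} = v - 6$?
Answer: $-4508$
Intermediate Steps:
$X{\left(c \right)} = \frac{1}{2 c}$
$p{\left(v \right)} = -6 + v$
$Y = -49$ ($Y = - \frac{18}{\frac{1}{2} \frac{1}{5 \cdot \frac{1}{3}}} + 11 = - \frac{18}{\frac{1}{2} \frac{1}{\frac{5}{3}}} + 11 = - \frac{18}{\frac{1}{2} \cdot \frac{3}{5}} + 11 = - \frac{18}{\frac{3}{10}} + 11 = \left(-18\right) \frac{10}{3} + 11 = -60 + 11 = -49$)
$H{\left(Q \right)} = -49$
$H{\left(0 \right)} \left(63 + p{\left(35 \right)}\right) = - 49 \left(63 + \left(-6 + 35\right)\right) = - 49 \left(63 + 29\right) = \left(-49\right) 92 = -4508$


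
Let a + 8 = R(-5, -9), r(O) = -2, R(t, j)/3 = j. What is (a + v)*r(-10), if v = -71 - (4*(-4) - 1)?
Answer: 178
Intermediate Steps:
R(t, j) = 3*j
a = -35 (a = -8 + 3*(-9) = -8 - 27 = -35)
v = -54 (v = -71 - (-16 - 1) = -71 - 1*(-17) = -71 + 17 = -54)
(a + v)*r(-10) = (-35 - 54)*(-2) = -89*(-2) = 178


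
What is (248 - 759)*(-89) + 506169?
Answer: 551648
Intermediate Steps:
(248 - 759)*(-89) + 506169 = -511*(-89) + 506169 = 45479 + 506169 = 551648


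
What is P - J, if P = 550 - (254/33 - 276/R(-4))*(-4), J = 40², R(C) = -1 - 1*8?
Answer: -9862/11 ≈ -896.54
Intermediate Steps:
R(C) = -9 (R(C) = -1 - 8 = -9)
J = 1600
P = 7738/11 (P = 550 - (254/33 - 276/(-9))*(-4) = 550 - (254*(1/33) - 276*(-⅑))*(-4) = 550 - (254/33 + 92/3)*(-4) = 550 - 422*(-4)/11 = 550 - 1*(-1688/11) = 550 + 1688/11 = 7738/11 ≈ 703.45)
P - J = 7738/11 - 1*1600 = 7738/11 - 1600 = -9862/11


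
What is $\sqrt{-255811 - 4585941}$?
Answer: $2 i \sqrt{1210438} \approx 2200.4 i$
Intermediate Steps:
$\sqrt{-255811 - 4585941} = \sqrt{-4841752} = 2 i \sqrt{1210438}$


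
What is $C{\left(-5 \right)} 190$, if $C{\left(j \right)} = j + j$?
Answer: $-1900$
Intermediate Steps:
$C{\left(j \right)} = 2 j$
$C{\left(-5 \right)} 190 = 2 \left(-5\right) 190 = \left(-10\right) 190 = -1900$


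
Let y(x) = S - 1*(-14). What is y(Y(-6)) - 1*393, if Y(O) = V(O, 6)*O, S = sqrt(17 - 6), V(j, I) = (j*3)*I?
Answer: -379 + sqrt(11) ≈ -375.68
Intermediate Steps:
V(j, I) = 3*I*j (V(j, I) = (3*j)*I = 3*I*j)
S = sqrt(11) ≈ 3.3166
Y(O) = 18*O**2 (Y(O) = (3*6*O)*O = (18*O)*O = 18*O**2)
y(x) = 14 + sqrt(11) (y(x) = sqrt(11) - 1*(-14) = sqrt(11) + 14 = 14 + sqrt(11))
y(Y(-6)) - 1*393 = (14 + sqrt(11)) - 1*393 = (14 + sqrt(11)) - 393 = -379 + sqrt(11)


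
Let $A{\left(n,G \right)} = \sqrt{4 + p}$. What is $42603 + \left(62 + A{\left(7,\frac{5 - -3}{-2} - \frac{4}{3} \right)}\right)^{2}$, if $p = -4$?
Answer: $46447$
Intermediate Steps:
$A{\left(n,G \right)} = 0$ ($A{\left(n,G \right)} = \sqrt{4 - 4} = \sqrt{0} = 0$)
$42603 + \left(62 + A{\left(7,\frac{5 - -3}{-2} - \frac{4}{3} \right)}\right)^{2} = 42603 + \left(62 + 0\right)^{2} = 42603 + 62^{2} = 42603 + 3844 = 46447$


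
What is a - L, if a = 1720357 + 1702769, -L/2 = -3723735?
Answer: -4024344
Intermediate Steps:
L = 7447470 (L = -2*(-3723735) = 7447470)
a = 3423126
a - L = 3423126 - 1*7447470 = 3423126 - 7447470 = -4024344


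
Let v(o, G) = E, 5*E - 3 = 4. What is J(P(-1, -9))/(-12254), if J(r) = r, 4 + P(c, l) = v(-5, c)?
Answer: 13/61270 ≈ 0.00021218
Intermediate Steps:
E = 7/5 (E = ⅗ + (⅕)*4 = ⅗ + ⅘ = 7/5 ≈ 1.4000)
v(o, G) = 7/5
P(c, l) = -13/5 (P(c, l) = -4 + 7/5 = -13/5)
J(P(-1, -9))/(-12254) = -13/5/(-12254) = -13/5*(-1/12254) = 13/61270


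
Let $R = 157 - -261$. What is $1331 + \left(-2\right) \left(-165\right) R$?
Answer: $139271$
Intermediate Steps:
$R = 418$ ($R = 157 + 261 = 418$)
$1331 + \left(-2\right) \left(-165\right) R = 1331 + \left(-2\right) \left(-165\right) 418 = 1331 + 330 \cdot 418 = 1331 + 137940 = 139271$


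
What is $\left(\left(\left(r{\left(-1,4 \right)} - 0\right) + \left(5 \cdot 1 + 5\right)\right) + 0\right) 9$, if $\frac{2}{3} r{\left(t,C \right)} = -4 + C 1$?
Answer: $90$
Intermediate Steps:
$r{\left(t,C \right)} = -6 + \frac{3 C}{2}$ ($r{\left(t,C \right)} = \frac{3 \left(-4 + C 1\right)}{2} = \frac{3 \left(-4 + C\right)}{2} = -6 + \frac{3 C}{2}$)
$\left(\left(\left(r{\left(-1,4 \right)} - 0\right) + \left(5 \cdot 1 + 5\right)\right) + 0\right) 9 = \left(\left(\left(\left(-6 + \frac{3}{2} \cdot 4\right) - 0\right) + \left(5 \cdot 1 + 5\right)\right) + 0\right) 9 = \left(\left(\left(\left(-6 + 6\right) + 0\right) + \left(5 + 5\right)\right) + 0\right) 9 = \left(\left(\left(0 + 0\right) + 10\right) + 0\right) 9 = \left(\left(0 + 10\right) + 0\right) 9 = \left(10 + 0\right) 9 = 10 \cdot 9 = 90$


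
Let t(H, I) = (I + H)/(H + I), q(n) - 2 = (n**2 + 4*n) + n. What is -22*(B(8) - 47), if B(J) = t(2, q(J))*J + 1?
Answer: 836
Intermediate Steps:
q(n) = 2 + n**2 + 5*n (q(n) = 2 + ((n**2 + 4*n) + n) = 2 + (n**2 + 5*n) = 2 + n**2 + 5*n)
t(H, I) = 1 (t(H, I) = (H + I)/(H + I) = 1)
B(J) = 1 + J (B(J) = 1*J + 1 = J + 1 = 1 + J)
-22*(B(8) - 47) = -22*((1 + 8) - 47) = -22*(9 - 47) = -22*(-38) = 836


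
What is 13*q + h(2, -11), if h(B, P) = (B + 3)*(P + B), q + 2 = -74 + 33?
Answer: -604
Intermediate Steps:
q = -43 (q = -2 + (-74 + 33) = -2 - 41 = -43)
h(B, P) = (3 + B)*(B + P)
13*q + h(2, -11) = 13*(-43) + (2² + 3*2 + 3*(-11) + 2*(-11)) = -559 + (4 + 6 - 33 - 22) = -559 - 45 = -604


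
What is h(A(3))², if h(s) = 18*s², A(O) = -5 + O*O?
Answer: 82944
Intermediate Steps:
A(O) = -5 + O²
h(A(3))² = (18*(-5 + 3²)²)² = (18*(-5 + 9)²)² = (18*4²)² = (18*16)² = 288² = 82944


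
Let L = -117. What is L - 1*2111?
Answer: -2228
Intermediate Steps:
L - 1*2111 = -117 - 1*2111 = -117 - 2111 = -2228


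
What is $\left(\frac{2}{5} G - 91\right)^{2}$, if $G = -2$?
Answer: $\frac{210681}{25} \approx 8427.2$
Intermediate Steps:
$\left(\frac{2}{5} G - 91\right)^{2} = \left(\frac{2}{5} \left(-2\right) - 91\right)^{2} = \left(- \frac{4}{5} - 91\right)^{2} = \left(- \frac{459}{5}\right)^{2} = \frac{210681}{25}$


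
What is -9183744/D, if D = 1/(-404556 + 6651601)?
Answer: -57371262036480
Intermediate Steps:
D = 1/6247045 ≈ 1.6008e-7
-9183744/D = -9183744/1/6247045 = -9183744*6247045 = -57371262036480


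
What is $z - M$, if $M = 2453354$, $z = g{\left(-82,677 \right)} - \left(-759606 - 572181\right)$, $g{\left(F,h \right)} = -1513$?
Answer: $-1123080$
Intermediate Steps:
$z = 1330274$ ($z = -1513 - \left(-759606 - 572181\right) = -1513 - -1331787 = -1513 + 1331787 = 1330274$)
$z - M = 1330274 - 2453354 = -1123080$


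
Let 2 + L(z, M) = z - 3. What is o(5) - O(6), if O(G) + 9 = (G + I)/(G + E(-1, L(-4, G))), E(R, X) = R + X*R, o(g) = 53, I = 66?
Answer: 398/7 ≈ 56.857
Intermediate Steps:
L(z, M) = -5 + z (L(z, M) = -2 + (z - 3) = -2 + (-3 + z) = -5 + z)
E(R, X) = R + R*X
O(G) = -9 + (66 + G)/(8 + G) (O(G) = -9 + (G + 66)/(G - (1 + (-5 - 4))) = -9 + (66 + G)/(G - (1 - 9)) = -9 + (66 + G)/(G - 1*(-8)) = -9 + (66 + G)/(G + 8) = -9 + (66 + G)/(8 + G))
o(5) - O(6) = 53 - 2*(-3 - 4*6)/(8 + 6) = 53 - 2*(-3 - 24)/14 = 53 - 2*(-27)/14 = 53 - 1*(-27/7) = 53 + 27/7 = 398/7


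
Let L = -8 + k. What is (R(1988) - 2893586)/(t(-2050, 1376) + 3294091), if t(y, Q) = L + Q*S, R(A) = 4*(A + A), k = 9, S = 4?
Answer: -1438841/1649798 ≈ -0.87213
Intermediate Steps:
R(A) = 8*A (R(A) = 4*(2*A) = 8*A)
L = 1 (L = -8 + 9 = 1)
t(y, Q) = 1 + 4*Q (t(y, Q) = 1 + Q*4 = 1 + 4*Q)
(R(1988) - 2893586)/(t(-2050, 1376) + 3294091) = (8*1988 - 2893586)/((1 + 4*1376) + 3294091) = (15904 - 2893586)/((1 + 5504) + 3294091) = -2877682/(5505 + 3294091) = -2877682/3299596 = -2877682*1/3299596 = -1438841/1649798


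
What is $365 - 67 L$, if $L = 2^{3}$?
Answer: $-171$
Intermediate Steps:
$L = 8$
$365 - 67 L = 365 - 536 = -171$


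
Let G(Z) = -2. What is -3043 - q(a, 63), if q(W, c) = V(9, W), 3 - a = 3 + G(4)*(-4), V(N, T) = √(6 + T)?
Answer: -3043 - I*√2 ≈ -3043.0 - 1.4142*I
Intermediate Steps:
a = -8 (a = 3 - (3 - 2*(-4)) = 3 - (3 + 8) = 3 - 1*11 = 3 - 11 = -8)
q(W, c) = √(6 + W)
-3043 - q(a, 63) = -3043 - √(6 - 8) = -3043 - √(-2) = -3043 - I*√2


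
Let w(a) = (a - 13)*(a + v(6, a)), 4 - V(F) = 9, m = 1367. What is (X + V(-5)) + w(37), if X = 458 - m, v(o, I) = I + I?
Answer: 1750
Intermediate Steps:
v(o, I) = 2*I
V(F) = -5 (V(F) = 4 - 1*9 = 4 - 9 = -5)
w(a) = 3*a*(-13 + a) (w(a) = (a - 13)*(a + 2*a) = (-13 + a)*(3*a) = 3*a*(-13 + a))
X = -909 (X = 458 - 1*1367 = 458 - 1367 = -909)
(X + V(-5)) + w(37) = (-909 - 5) + 3*37*(-13 + 37) = -914 + 3*37*24 = -914 + 2664 = 1750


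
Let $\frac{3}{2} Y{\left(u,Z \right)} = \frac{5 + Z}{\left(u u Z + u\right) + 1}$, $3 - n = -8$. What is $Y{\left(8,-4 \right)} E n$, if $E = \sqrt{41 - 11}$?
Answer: $- \frac{22 \sqrt{30}}{741} \approx -0.16262$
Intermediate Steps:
$n = 11$ ($n = 3 - -8 = 3 + 8 = 11$)
$Y{\left(u,Z \right)} = \frac{2 \left(5 + Z\right)}{3 \left(1 + u + Z u^{2}\right)}$ ($Y{\left(u,Z \right)} = \frac{2 \frac{5 + Z}{\left(u u Z + u\right) + 1}}{3} = \frac{2 \frac{5 + Z}{\left(u^{2} Z + u\right) + 1}}{3} = \frac{2 \frac{5 + Z}{\left(Z u^{2} + u\right) + 1}}{3} = \frac{2 \frac{5 + Z}{\left(u + Z u^{2}\right) + 1}}{3} = \frac{2 \frac{5 + Z}{1 + u + Z u^{2}}}{3} = \frac{2 \left(5 + Z\right)}{3 \left(1 + u + Z u^{2}\right)}$)
$E = \sqrt{30} \approx 5.4772$
$Y{\left(8,-4 \right)} E n = \frac{2 \left(5 - 4\right)}{3 \left(1 + 8 - 4 \cdot 8^{2}\right)} \sqrt{30} \cdot 11 = \frac{2}{3} \frac{1}{1 + 8 - 256} \cdot 1 \sqrt{30} \cdot 11 = \frac{2}{3} \frac{1}{-247} \cdot 1 \sqrt{30} \cdot 11 = \frac{2}{3} \left(- \frac{1}{247}\right) 1 \sqrt{30} \cdot 11 = - \frac{2 \sqrt{30}}{741} \cdot 11 = - \frac{22 \sqrt{30}}{741}$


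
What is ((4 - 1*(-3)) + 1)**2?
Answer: 64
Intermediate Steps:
((4 - 1*(-3)) + 1)**2 = ((4 + 3) + 1)**2 = (7 + 1)**2 = 8**2 = 64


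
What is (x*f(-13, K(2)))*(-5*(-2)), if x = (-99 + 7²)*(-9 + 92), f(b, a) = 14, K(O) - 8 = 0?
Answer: -581000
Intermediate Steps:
K(O) = 8 (K(O) = 8 + 0 = 8)
x = -4150 (x = (-99 + 49)*83 = -50*83 = -4150)
(x*f(-13, K(2)))*(-5*(-2)) = (-4150*14)*(-5*(-2)) = -58100*10 = -581000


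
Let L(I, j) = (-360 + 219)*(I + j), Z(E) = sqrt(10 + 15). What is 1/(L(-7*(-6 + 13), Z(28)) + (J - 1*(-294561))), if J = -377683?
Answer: -1/76918 ≈ -1.3001e-5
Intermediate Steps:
Z(E) = 5 (Z(E) = sqrt(25) = 5)
L(I, j) = -141*I - 141*j (L(I, j) = -141*(I + j) = -141*I - 141*j)
1/(L(-7*(-6 + 13), Z(28)) + (J - 1*(-294561))) = 1/((-(-987)*(-6 + 13) - 141*5) + (-377683 - 1*(-294561))) = 1/((-(-987)*7 - 705) + (-377683 + 294561)) = 1/((-141*(-49) - 705) - 83122) = 1/((6909 - 705) - 83122) = 1/(6204 - 83122) = 1/(-76918) = -1/76918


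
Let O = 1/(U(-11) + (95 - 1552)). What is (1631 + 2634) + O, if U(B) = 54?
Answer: 5983794/1403 ≈ 4265.0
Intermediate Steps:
O = -1/1403 (O = 1/(54 + (95 - 1552)) = 1/(54 - 1457) = 1/(-1403) = -1/1403 ≈ -0.00071276)
(1631 + 2634) + O = (1631 + 2634) - 1/1403 = 4265 - 1/1403 = 5983794/1403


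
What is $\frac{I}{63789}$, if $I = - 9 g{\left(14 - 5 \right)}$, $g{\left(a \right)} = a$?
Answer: $- \frac{27}{21263} \approx -0.0012698$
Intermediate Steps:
$I = -81$ ($I = - 9 \left(14 - 5\right) = \left(-9\right) 9 = -81$)
$\frac{I}{63789} = - \frac{81}{63789} = \left(-81\right) \frac{1}{63789} = - \frac{27}{21263}$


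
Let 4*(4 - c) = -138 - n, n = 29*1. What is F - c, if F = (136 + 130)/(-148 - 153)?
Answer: -8021/172 ≈ -46.634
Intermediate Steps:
n = 29
F = -38/43 (F = 266/(-301) = 266*(-1/301) = -38/43 ≈ -0.88372)
c = 183/4 (c = 4 - (-138 - 1*29)/4 = 4 - (-138 - 29)/4 = 4 - ¼*(-167) = 4 + 167/4 = 183/4 ≈ 45.750)
F - c = -38/43 - 1*183/4 = -38/43 - 183/4 = -8021/172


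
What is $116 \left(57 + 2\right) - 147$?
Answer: $6697$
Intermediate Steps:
$116 \left(57 + 2\right) - 147 = 116 \cdot 59 - 147 = 6844 - 147 = 6697$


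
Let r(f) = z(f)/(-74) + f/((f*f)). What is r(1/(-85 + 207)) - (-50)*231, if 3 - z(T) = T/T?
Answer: 431863/37 ≈ 11672.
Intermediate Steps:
z(T) = 2 (z(T) = 3 - T/T = 3 - 1*1 = 3 - 1 = 2)
r(f) = -1/37 + 1/f (r(f) = 2/(-74) + f/((f*f)) = 2*(-1/74) + f/(f²) = -1/37 + f/f² = -1/37 + 1/f)
r(1/(-85 + 207)) - (-50)*231 = (37 - 1/(-85 + 207))/(37*(1/(-85 + 207))) - (-50)*231 = (37 - 1/122)/(37*(1/122)) - 1*(-11550) = (37 - 1*1/122)/(37*(1/122)) + 11550 = (1/37)*122*(37 - 1/122) + 11550 = (1/37)*122*(4513/122) + 11550 = 4513/37 + 11550 = 431863/37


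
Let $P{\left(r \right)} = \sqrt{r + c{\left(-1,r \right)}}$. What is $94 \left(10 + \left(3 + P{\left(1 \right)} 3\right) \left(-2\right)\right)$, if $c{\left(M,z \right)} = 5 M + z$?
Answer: $376 - 564 i \sqrt{3} \approx 376.0 - 976.88 i$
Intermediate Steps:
$c{\left(M,z \right)} = z + 5 M$
$P{\left(r \right)} = \sqrt{-5 + 2 r}$ ($P{\left(r \right)} = \sqrt{r + \left(r + 5 \left(-1\right)\right)} = \sqrt{r + \left(r - 5\right)} = \sqrt{r + \left(-5 + r\right)} = \sqrt{-5 + 2 r}$)
$94 \left(10 + \left(3 + P{\left(1 \right)} 3\right) \left(-2\right)\right) = 94 \left(10 + \left(3 + \sqrt{-5 + 2 \cdot 1} \cdot 3\right) \left(-2\right)\right) = 94 \left(10 + \left(3 + \sqrt{-5 + 2} \cdot 3\right) \left(-2\right)\right) = 94 \left(10 + \left(3 + \sqrt{-3} \cdot 3\right) \left(-2\right)\right) = 94 \left(10 + \left(3 + i \sqrt{3} \cdot 3\right) \left(-2\right)\right) = 94 \left(10 + \left(3 + 3 i \sqrt{3}\right) \left(-2\right)\right) = 94 \left(10 - \left(6 + 6 i \sqrt{3}\right)\right) = 94 \left(4 - 6 i \sqrt{3}\right) = 376 - 564 i \sqrt{3}$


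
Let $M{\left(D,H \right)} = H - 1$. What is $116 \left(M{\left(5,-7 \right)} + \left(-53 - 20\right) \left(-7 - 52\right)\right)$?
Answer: $498684$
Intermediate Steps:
$M{\left(D,H \right)} = -1 + H$
$116 \left(M{\left(5,-7 \right)} + \left(-53 - 20\right) \left(-7 - 52\right)\right) = 116 \left(\left(-1 - 7\right) + \left(-53 - 20\right) \left(-7 - 52\right)\right) = 116 \left(-8 - -4307\right) = 116 \left(-8 + 4307\right) = 116 \cdot 4299 = 498684$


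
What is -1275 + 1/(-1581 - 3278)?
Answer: -6195226/4859 ≈ -1275.0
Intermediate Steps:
-1275 + 1/(-1581 - 3278) = -1275 + 1/(-4859) = -1275 - 1/4859 = -6195226/4859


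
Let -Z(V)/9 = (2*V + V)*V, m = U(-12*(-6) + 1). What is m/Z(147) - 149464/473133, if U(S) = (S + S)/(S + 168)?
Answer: -7005388898150/22175706332493 ≈ -0.31590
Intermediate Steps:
U(S) = 2*S/(168 + S) (U(S) = (2*S)/(168 + S) = 2*S/(168 + S))
m = 146/241 (m = 2*(-12*(-6) + 1)/(168 + (-12*(-6) + 1)) = 2*(72 + 1)/(168 + (72 + 1)) = 2*73/(168 + 73) = 2*73/241 = 2*73*(1/241) = 146/241 ≈ 0.60581)
Z(V) = -27*V² (Z(V) = -9*(2*V + V)*V = -9*3*V*V = -27*V²)
m/Z(147) - 149464/473133 = 146/(241*((-27*147²))) - 149464/473133 = 146/(241*((-27*21609))) - 149464*1/473133 = (146/241)/(-583443) - 149464/473133 = (146/241)*(-1/583443) - 149464/473133 = -146/140609763 - 149464/473133 = -7005388898150/22175706332493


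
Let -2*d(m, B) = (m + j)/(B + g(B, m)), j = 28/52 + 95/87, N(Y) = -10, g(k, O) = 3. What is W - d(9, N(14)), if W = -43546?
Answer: -689519387/15834 ≈ -43547.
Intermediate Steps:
j = 1844/1131 (j = 28*(1/52) + 95*(1/87) = 7/13 + 95/87 = 1844/1131 ≈ 1.6304)
d(m, B) = -(1844/1131 + m)/(2*(3 + B)) (d(m, B) = -(m + 1844/1131)/(2*(B + 3)) = -(1844/1131 + m)/(2*(3 + B)))
W - d(9, N(14)) = -43546 - (-1844 - 1131*9)/(2262*(3 - 10)) = -43546 - (-1844 - 10179)/(2262*(-7)) = -43546 - (-1)*(-12023)/(2262*7) = -43546 - 1*12023/15834 = -43546 - 12023/15834 = -689519387/15834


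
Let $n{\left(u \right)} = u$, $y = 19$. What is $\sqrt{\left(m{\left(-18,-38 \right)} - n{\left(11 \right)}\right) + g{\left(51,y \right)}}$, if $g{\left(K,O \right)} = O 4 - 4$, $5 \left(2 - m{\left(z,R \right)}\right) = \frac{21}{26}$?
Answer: $\frac{\sqrt{1061970}}{130} \approx 7.9271$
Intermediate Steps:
$m{\left(z,R \right)} = \frac{239}{130}$ ($m{\left(z,R \right)} = 2 - \frac{21 \cdot \frac{1}{26}}{5} = 2 - \frac{21}{130} = \frac{239}{130}$)
$g{\left(K,O \right)} = -4 + 4 O$ ($g{\left(K,O \right)} = 4 O - 4 = -4 + 4 O$)
$\sqrt{\left(m{\left(-18,-38 \right)} - n{\left(11 \right)}\right) + g{\left(51,y \right)}} = \sqrt{\left(\frac{239}{130} - 11\right) + \left(-4 + 4 \cdot 19\right)} = \sqrt{\left(\frac{239}{130} - 11\right) + \left(-4 + 76\right)} = \sqrt{- \frac{1191}{130} + 72} = \sqrt{\frac{8169}{130}} = \frac{\sqrt{1061970}}{130}$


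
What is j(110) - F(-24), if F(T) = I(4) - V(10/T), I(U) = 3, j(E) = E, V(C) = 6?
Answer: 113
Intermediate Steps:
F(T) = -3 (F(T) = 3 - 1*6 = 3 - 6 = -3)
j(110) - F(-24) = 110 - 1*(-3) = 110 + 3 = 113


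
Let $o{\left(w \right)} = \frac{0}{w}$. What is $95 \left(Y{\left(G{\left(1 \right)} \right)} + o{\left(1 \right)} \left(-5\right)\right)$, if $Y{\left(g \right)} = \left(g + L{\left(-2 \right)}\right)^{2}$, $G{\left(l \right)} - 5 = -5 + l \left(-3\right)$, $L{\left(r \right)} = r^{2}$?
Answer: $95$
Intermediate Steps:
$o{\left(w \right)} = 0$
$G{\left(l \right)} = - 3 l$ ($G{\left(l \right)} = 5 + \left(-5 + l \left(-3\right)\right) = 5 - \left(5 + 3 l\right) = - 3 l$)
$Y{\left(g \right)} = \left(4 + g\right)^{2}$ ($Y{\left(g \right)} = \left(g + \left(-2\right)^{2}\right)^{2} = \left(g + 4\right)^{2} = \left(4 + g\right)^{2}$)
$95 \left(Y{\left(G{\left(1 \right)} \right)} + o{\left(1 \right)} \left(-5\right)\right) = 95 \left(\left(4 - 3\right)^{2} + 0 \left(-5\right)\right) = 95 \left(\left(4 - 3\right)^{2} + 0\right) = 95 \left(1^{2} + 0\right) = 95 \left(1 + 0\right) = 95 \cdot 1 = 95$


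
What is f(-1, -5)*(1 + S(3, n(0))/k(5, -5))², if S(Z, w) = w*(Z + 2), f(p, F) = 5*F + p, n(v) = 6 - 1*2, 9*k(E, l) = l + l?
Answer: -7514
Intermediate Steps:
k(E, l) = 2*l/9 (k(E, l) = (l + l)/9 = (2*l)/9 = 2*l/9)
n(v) = 4 (n(v) = 6 - 2 = 4)
f(p, F) = p + 5*F
S(Z, w) = w*(2 + Z)
f(-1, -5)*(1 + S(3, n(0))/k(5, -5))² = (-1 + 5*(-5))*(1 + (4*(2 + 3))/(((2/9)*(-5))))² = (-1 - 25)*(1 + (4*5)/(-10/9))² = -26*(1 + 20*(-9/10))² = -26*(1 - 18)² = -26*(-17)² = -26*289 = -7514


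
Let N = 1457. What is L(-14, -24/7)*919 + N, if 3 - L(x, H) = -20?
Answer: 22594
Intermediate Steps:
L(x, H) = 23 (L(x, H) = 3 - 1*(-20) = 3 + 20 = 23)
L(-14, -24/7)*919 + N = 23*919 + 1457 = 21137 + 1457 = 22594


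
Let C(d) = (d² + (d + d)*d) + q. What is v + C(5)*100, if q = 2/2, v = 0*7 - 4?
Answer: 7596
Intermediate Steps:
v = -4 (v = 0 - 4 = -4)
q = 1 (q = 2*(½) = 1)
C(d) = 1 + 3*d² (C(d) = (d² + (d + d)*d) + 1 = (d² + (2*d)*d) + 1 = (d² + 2*d²) + 1 = 3*d² + 1 = 1 + 3*d²)
v + C(5)*100 = -4 + (1 + 3*5²)*100 = -4 + (1 + 3*25)*100 = -4 + (1 + 75)*100 = -4 + 76*100 = -4 + 7600 = 7596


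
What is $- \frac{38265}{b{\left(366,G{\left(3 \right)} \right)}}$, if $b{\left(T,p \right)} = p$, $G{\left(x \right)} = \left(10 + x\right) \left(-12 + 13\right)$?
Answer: $- \frac{38265}{13} \approx -2943.5$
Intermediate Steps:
$G{\left(x \right)} = 10 + x$ ($G{\left(x \right)} = \left(10 + x\right) 1 = 10 + x$)
$- \frac{38265}{b{\left(366,G{\left(3 \right)} \right)}} = - \frac{38265}{10 + 3} = - \frac{38265}{13}$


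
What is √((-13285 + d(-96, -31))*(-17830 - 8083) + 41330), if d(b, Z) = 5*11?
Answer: 4*√21429395 ≈ 18517.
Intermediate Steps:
d(b, Z) = 55
√((-13285 + d(-96, -31))*(-17830 - 8083) + 41330) = √((-13285 + 55)*(-17830 - 8083) + 41330) = √(-13230*(-25913) + 41330) = √(342828990 + 41330) = √342870320 = 4*√21429395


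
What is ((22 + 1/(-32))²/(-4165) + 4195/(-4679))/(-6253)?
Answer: 20203911111/124783291243520 ≈ 0.00016191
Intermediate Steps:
((22 + 1/(-32))²/(-4165) + 4195/(-4679))/(-6253) = ((22 - 1/32)²*(-1/4165) + 4195*(-1/4679))*(-1/6253) = ((703/32)²*(-1/4165) - 4195/4679)*(-1/6253) = ((494209/1024)*(-1/4165) - 4195/4679)*(-1/6253) = (-494209/4264960 - 4195/4679)*(-1/6253) = -20203911111/19955747840*(-1/6253) = 20203911111/124783291243520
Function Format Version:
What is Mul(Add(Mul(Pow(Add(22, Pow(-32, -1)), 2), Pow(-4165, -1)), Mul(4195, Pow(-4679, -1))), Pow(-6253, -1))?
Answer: Rational(20203911111, 124783291243520) ≈ 0.00016191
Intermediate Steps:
Mul(Add(Mul(Pow(Add(22, Pow(-32, -1)), 2), Pow(-4165, -1)), Mul(4195, Pow(-4679, -1))), Pow(-6253, -1)) = Mul(Add(Mul(Pow(Add(22, Rational(-1, 32)), 2), Rational(-1, 4165)), Mul(4195, Rational(-1, 4679))), Rational(-1, 6253)) = Mul(Add(Mul(Pow(Rational(703, 32), 2), Rational(-1, 4165)), Rational(-4195, 4679)), Rational(-1, 6253)) = Mul(Add(Mul(Rational(494209, 1024), Rational(-1, 4165)), Rational(-4195, 4679)), Rational(-1, 6253)) = Mul(Add(Rational(-494209, 4264960), Rational(-4195, 4679)), Rational(-1, 6253)) = Mul(Rational(-20203911111, 19955747840), Rational(-1, 6253)) = Rational(20203911111, 124783291243520)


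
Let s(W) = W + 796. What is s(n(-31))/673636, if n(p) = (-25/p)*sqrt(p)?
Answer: 199/168409 + 25*I*sqrt(31)/20882716 ≈ 0.0011816 + 6.6655e-6*I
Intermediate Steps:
n(p) = -25/sqrt(p)
s(W) = 796 + W
s(n(-31))/673636 = (796 - (-25)*I*sqrt(31)/31)/673636 = (796 - (-25)*I*sqrt(31)/31)*(1/673636) = (796 + 25*I*sqrt(31)/31)*(1/673636) = 199/168409 + 25*I*sqrt(31)/20882716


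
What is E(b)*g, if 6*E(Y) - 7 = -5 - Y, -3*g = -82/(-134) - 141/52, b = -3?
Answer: 36575/62712 ≈ 0.58322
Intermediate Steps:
g = 7315/10452 (g = -(-82/(-134) - 141/52)/3 = -(-82*(-1/134) - 141*1/52)/3 = -(41/67 - 141/52)/3 = -⅓*(-7315/3484) = 7315/10452 ≈ 0.69987)
E(Y) = ⅓ - Y/6 (E(Y) = 7/6 + (-5 - Y)/6 = 7/6 + (-⅚ - Y/6) = ⅓ - Y/6)
E(b)*g = (⅓ - ⅙*(-3))*(7315/10452) = (⅓ + ½)*(7315/10452) = (⅚)*(7315/10452) = 36575/62712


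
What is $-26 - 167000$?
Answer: $-167026$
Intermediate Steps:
$-26 - 167000 = -167026$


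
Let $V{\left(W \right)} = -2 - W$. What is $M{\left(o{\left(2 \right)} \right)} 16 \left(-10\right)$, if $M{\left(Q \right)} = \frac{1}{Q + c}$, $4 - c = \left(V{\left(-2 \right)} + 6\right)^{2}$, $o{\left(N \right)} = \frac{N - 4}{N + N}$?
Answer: $\frac{64}{13} \approx 4.9231$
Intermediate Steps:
$o{\left(N \right)} = \frac{-4 + N}{2 N}$
$c = -32$ ($c = 4 - \left(\left(-2 - -2\right) + 6\right)^{2} = 4 - \left(\left(-2 + 2\right) + 6\right)^{2} = 4 - \left(0 + 6\right)^{2} = 4 - 6^{2} = 4 - 36 = -32$)
$M{\left(Q \right)} = \frac{1}{-32 + Q}$ ($M{\left(Q \right)} = \frac{1}{Q - 32} = \frac{1}{-32 + Q}$)
$M{\left(o{\left(2 \right)} \right)} 16 \left(-10\right) = \frac{1}{-32 + \frac{-4 + 2}{2 \cdot 2}} \cdot 16 \left(-10\right) = \frac{1}{-32 + \frac{1}{2} \cdot \frac{1}{2} \left(-2\right)} 16 \left(-10\right) = \frac{1}{-32 - \frac{1}{2}} \cdot 16 \left(-10\right) = \frac{1}{- \frac{65}{2}} \cdot 16 \left(-10\right) = \left(- \frac{2}{65}\right) 16 \left(-10\right) = \left(- \frac{32}{65}\right) \left(-10\right) = \frac{64}{13}$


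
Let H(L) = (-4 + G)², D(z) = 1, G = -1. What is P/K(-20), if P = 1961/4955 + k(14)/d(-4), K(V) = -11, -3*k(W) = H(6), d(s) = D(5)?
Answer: 117992/163515 ≈ 0.72160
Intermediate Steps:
H(L) = 25 (H(L) = (-4 - 1)² = (-5)² = 25)
d(s) = 1
k(W) = -25/3 (k(W) = -⅓*25 = -25/3)
P = -117992/14865 (P = 1961/4955 - 25/3/1 = 1961*(1/4955) - 25/3*1 = 1961/4955 - 25/3 = -117992/14865 ≈ -7.9376)
P/K(-20) = -117992/14865/(-11) = -117992/14865*(-1/11) = 117992/163515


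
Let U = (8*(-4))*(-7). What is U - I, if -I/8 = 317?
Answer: 2760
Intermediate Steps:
I = -2536 (I = -8*317 = -2536)
U = 224 (U = -32*(-7) = 224)
U - I = 224 - 1*(-2536) = 224 + 2536 = 2760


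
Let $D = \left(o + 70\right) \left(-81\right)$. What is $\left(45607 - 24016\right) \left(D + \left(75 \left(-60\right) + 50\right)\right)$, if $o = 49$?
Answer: $-304195599$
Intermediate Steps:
$D = -9639$ ($D = \left(49 + 70\right) \left(-81\right) = 119 \left(-81\right) = -9639$)
$\left(45607 - 24016\right) \left(D + \left(75 \left(-60\right) + 50\right)\right) = \left(45607 - 24016\right) \left(-9639 + \left(75 \left(-60\right) + 50\right)\right) = 21591 \left(-9639 + \left(-4500 + 50\right)\right) = 21591 \left(-9639 - 4450\right) = 21591 \left(-14089\right) = -304195599$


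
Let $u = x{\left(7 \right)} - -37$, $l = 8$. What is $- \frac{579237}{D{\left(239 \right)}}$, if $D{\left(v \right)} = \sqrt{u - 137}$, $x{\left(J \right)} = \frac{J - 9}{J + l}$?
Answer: $\frac{579237 i \sqrt{22530}}{1502} \approx 57885.0 i$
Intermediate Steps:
$x{\left(J \right)} = \frac{-9 + J}{8 + J}$ ($x{\left(J \right)} = \frac{J - 9}{J + 8} = \frac{-9 + J}{8 + J}$)
$u = \frac{553}{15}$ ($u = \frac{-9 + 7}{8 + 7} - -37 = \frac{1}{15} \left(-2\right) + 37 = - \frac{2}{15} + 37 = \frac{553}{15} \approx 36.867$)
$D{\left(v \right)} = \frac{i \sqrt{22530}}{15}$ ($D{\left(v \right)} = \sqrt{\frac{553}{15} - 137} = \sqrt{- \frac{1502}{15}} = \frac{i \sqrt{22530}}{15}$)
$- \frac{579237}{D{\left(239 \right)}} = - \frac{579237}{\frac{1}{15} i \sqrt{22530}} = - 579237 \left(- \frac{i \sqrt{22530}}{1502}\right) = \frac{579237 i \sqrt{22530}}{1502}$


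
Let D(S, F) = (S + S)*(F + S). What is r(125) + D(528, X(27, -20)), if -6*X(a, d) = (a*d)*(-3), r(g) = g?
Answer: 272573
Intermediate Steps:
X(a, d) = a*d/2 (X(a, d) = -a*d*(-3)/6 = -(-1)*a*d/2 = a*d/2)
D(S, F) = 2*S*(F + S) (D(S, F) = (2*S)*(F + S) = 2*S*(F + S))
r(125) + D(528, X(27, -20)) = 125 + 2*528*((½)*27*(-20) + 528) = 125 + 2*528*(-270 + 528) = 125 + 2*528*258 = 125 + 272448 = 272573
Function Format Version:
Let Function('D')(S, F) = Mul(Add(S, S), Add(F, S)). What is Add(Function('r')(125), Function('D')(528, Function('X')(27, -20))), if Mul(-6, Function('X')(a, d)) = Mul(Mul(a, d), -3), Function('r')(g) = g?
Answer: 272573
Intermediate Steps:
Function('X')(a, d) = Mul(Rational(1, 2), a, d) (Function('X')(a, d) = Mul(Rational(-1, 6), Mul(Mul(a, d), -3)) = Mul(Rational(-1, 6), Mul(-3, a, d)) = Mul(Rational(1, 2), a, d))
Function('D')(S, F) = Mul(2, S, Add(F, S)) (Function('D')(S, F) = Mul(Mul(2, S), Add(F, S)) = Mul(2, S, Add(F, S)))
Add(Function('r')(125), Function('D')(528, Function('X')(27, -20))) = Add(125, Mul(2, 528, Add(Mul(Rational(1, 2), 27, -20), 528))) = Add(125, Mul(2, 528, Add(-270, 528))) = Add(125, Mul(2, 528, 258)) = Add(125, 272448) = 272573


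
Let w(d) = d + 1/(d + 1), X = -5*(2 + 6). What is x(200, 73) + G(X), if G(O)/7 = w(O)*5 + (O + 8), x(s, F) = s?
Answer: -55571/39 ≈ -1424.9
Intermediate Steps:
X = -40 (X = -5*8 = -40)
w(d) = d + 1/(1 + d)
G(O) = 56 + 7*O + 35*(1 + O + O**2)/(1 + O) (G(O) = 7*(((1 + O + O**2)/(1 + O))*5 + (O + 8)) = 7*(5*(1 + O + O**2)/(1 + O) + (8 + O)) = 7*(8 + O + 5*(1 + O + O**2)/(1 + O)) = 56 + 7*O + 35*(1 + O + O**2)/(1 + O))
x(200, 73) + G(X) = 200 + 7*(13 + 6*(-40)**2 + 14*(-40))/(1 - 40) = 200 + 7*(13 + 6*1600 - 560)/(-39) = 200 + 7*(-1/39)*(13 + 9600 - 560) = 200 + 7*(-1/39)*9053 = 200 - 63371/39 = -55571/39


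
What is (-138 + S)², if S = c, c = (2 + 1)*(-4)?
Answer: 22500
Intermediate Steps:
c = -12 (c = 3*(-4) = -12)
S = -12
(-138 + S)² = (-138 - 12)² = (-150)² = 22500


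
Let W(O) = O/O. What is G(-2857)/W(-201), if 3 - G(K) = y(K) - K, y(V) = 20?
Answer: -2874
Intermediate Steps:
G(K) = -17 + K (G(K) = 3 - (20 - K) = 3 + (-20 + K) = -17 + K)
W(O) = 1
G(-2857)/W(-201) = (-17 - 2857)/1 = -2874*1 = -2874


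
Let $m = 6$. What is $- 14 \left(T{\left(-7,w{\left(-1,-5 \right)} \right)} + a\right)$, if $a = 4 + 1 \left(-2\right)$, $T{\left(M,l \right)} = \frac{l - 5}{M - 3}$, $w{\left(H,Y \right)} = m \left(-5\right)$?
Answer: $-77$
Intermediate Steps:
$w{\left(H,Y \right)} = -30$ ($w{\left(H,Y \right)} = 6 \left(-5\right) = -30$)
$T{\left(M,l \right)} = \frac{-5 + l}{-3 + M}$
$a = 2$ ($a = 4 - 2 = 2$)
$- 14 \left(T{\left(-7,w{\left(-1,-5 \right)} \right)} + a\right) = - 14 \left(\frac{-5 - 30}{-3 - 7} + 2\right) = - 14 \left(\frac{1}{-10} \left(-35\right) + 2\right) = - 14 \left(\left(- \frac{1}{10}\right) \left(-35\right) + 2\right) = - 14 \left(\frac{7}{2} + 2\right) = \left(-14\right) \frac{11}{2} = -77$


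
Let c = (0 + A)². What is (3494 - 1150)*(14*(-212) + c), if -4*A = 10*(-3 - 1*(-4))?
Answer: -6942342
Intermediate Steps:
A = -5/2 (A = -5*(-3 - 1*(-4))/2 = -5*(-3 + 4)/2 = -5/2 ≈ -2.5000)
c = 25/4 (c = (0 - 5/2)² = (-5/2)² = 25/4 ≈ 6.2500)
(3494 - 1150)*(14*(-212) + c) = (3494 - 1150)*(14*(-212) + 25/4) = 2344*(-2968 + 25/4) = 2344*(-11847/4) = -6942342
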